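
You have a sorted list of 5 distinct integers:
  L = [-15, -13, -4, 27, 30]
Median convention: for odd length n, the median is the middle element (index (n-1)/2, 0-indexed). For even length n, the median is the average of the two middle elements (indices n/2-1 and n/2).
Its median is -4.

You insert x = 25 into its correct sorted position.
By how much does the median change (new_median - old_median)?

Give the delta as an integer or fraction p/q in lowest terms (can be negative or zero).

Old median = -4
After inserting x = 25: new sorted = [-15, -13, -4, 25, 27, 30]
New median = 21/2
Delta = 21/2 - -4 = 29/2

Answer: 29/2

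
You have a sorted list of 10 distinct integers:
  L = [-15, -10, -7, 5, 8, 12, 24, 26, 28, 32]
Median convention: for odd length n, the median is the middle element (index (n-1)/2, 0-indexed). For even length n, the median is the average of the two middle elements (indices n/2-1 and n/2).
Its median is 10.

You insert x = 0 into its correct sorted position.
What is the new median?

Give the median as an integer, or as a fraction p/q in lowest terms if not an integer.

Old list (sorted, length 10): [-15, -10, -7, 5, 8, 12, 24, 26, 28, 32]
Old median = 10
Insert x = 0
Old length even (10). Middle pair: indices 4,5 = 8,12.
New length odd (11). New median = single middle element.
x = 0: 3 elements are < x, 7 elements are > x.
New sorted list: [-15, -10, -7, 0, 5, 8, 12, 24, 26, 28, 32]
New median = 8

Answer: 8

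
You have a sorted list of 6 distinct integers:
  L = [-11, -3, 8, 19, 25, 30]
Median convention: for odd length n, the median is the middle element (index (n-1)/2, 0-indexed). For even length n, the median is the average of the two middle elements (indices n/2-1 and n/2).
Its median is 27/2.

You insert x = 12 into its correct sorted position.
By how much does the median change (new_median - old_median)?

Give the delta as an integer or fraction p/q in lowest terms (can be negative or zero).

Answer: -3/2

Derivation:
Old median = 27/2
After inserting x = 12: new sorted = [-11, -3, 8, 12, 19, 25, 30]
New median = 12
Delta = 12 - 27/2 = -3/2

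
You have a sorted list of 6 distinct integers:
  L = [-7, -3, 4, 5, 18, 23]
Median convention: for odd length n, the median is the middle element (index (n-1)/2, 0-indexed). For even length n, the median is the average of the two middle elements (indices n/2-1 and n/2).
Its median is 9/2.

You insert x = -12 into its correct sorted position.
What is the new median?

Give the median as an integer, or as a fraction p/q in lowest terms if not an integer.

Old list (sorted, length 6): [-7, -3, 4, 5, 18, 23]
Old median = 9/2
Insert x = -12
Old length even (6). Middle pair: indices 2,3 = 4,5.
New length odd (7). New median = single middle element.
x = -12: 0 elements are < x, 6 elements are > x.
New sorted list: [-12, -7, -3, 4, 5, 18, 23]
New median = 4

Answer: 4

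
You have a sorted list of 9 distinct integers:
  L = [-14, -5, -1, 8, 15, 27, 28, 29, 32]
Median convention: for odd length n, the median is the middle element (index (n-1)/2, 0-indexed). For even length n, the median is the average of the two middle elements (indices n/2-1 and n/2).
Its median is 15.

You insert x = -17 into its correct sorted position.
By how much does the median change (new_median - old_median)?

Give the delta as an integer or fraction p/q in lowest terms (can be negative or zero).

Answer: -7/2

Derivation:
Old median = 15
After inserting x = -17: new sorted = [-17, -14, -5, -1, 8, 15, 27, 28, 29, 32]
New median = 23/2
Delta = 23/2 - 15 = -7/2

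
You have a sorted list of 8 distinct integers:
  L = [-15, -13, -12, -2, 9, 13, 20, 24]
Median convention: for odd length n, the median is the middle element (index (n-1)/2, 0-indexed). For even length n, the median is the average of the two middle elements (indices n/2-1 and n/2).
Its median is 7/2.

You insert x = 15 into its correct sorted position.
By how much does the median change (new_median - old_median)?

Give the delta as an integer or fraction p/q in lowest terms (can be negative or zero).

Old median = 7/2
After inserting x = 15: new sorted = [-15, -13, -12, -2, 9, 13, 15, 20, 24]
New median = 9
Delta = 9 - 7/2 = 11/2

Answer: 11/2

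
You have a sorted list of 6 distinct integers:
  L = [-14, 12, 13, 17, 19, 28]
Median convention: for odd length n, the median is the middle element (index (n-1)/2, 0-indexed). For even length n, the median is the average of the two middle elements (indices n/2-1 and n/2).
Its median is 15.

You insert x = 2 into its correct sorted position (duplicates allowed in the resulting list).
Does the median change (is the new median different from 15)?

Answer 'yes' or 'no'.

Old median = 15
Insert x = 2
New median = 13
Changed? yes

Answer: yes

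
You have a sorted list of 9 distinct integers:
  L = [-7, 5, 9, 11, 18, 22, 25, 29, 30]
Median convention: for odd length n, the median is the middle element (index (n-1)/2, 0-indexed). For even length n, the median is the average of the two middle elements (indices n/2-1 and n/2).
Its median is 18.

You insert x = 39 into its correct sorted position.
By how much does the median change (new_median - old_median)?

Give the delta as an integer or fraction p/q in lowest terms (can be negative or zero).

Answer: 2

Derivation:
Old median = 18
After inserting x = 39: new sorted = [-7, 5, 9, 11, 18, 22, 25, 29, 30, 39]
New median = 20
Delta = 20 - 18 = 2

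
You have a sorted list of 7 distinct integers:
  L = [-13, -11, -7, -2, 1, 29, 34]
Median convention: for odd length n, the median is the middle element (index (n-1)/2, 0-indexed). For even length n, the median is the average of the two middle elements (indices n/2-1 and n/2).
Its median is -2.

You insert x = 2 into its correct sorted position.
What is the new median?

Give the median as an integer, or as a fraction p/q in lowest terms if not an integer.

Answer: -1/2

Derivation:
Old list (sorted, length 7): [-13, -11, -7, -2, 1, 29, 34]
Old median = -2
Insert x = 2
Old length odd (7). Middle was index 3 = -2.
New length even (8). New median = avg of two middle elements.
x = 2: 5 elements are < x, 2 elements are > x.
New sorted list: [-13, -11, -7, -2, 1, 2, 29, 34]
New median = -1/2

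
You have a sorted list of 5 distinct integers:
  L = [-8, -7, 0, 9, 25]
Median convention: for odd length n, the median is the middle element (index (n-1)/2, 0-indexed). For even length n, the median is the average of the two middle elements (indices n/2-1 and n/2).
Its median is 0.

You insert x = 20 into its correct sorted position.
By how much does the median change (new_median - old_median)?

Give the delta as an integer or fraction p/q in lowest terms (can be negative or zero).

Answer: 9/2

Derivation:
Old median = 0
After inserting x = 20: new sorted = [-8, -7, 0, 9, 20, 25]
New median = 9/2
Delta = 9/2 - 0 = 9/2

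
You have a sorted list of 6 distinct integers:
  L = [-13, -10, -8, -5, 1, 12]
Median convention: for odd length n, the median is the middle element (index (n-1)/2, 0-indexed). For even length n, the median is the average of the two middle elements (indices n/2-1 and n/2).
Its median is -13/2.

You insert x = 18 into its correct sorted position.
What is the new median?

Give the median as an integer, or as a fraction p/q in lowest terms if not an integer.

Old list (sorted, length 6): [-13, -10, -8, -5, 1, 12]
Old median = -13/2
Insert x = 18
Old length even (6). Middle pair: indices 2,3 = -8,-5.
New length odd (7). New median = single middle element.
x = 18: 6 elements are < x, 0 elements are > x.
New sorted list: [-13, -10, -8, -5, 1, 12, 18]
New median = -5

Answer: -5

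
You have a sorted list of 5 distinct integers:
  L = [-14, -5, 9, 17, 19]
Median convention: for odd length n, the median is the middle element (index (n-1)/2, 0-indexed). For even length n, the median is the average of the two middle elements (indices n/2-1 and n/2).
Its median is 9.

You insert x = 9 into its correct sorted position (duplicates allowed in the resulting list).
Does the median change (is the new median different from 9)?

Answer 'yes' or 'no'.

Answer: no

Derivation:
Old median = 9
Insert x = 9
New median = 9
Changed? no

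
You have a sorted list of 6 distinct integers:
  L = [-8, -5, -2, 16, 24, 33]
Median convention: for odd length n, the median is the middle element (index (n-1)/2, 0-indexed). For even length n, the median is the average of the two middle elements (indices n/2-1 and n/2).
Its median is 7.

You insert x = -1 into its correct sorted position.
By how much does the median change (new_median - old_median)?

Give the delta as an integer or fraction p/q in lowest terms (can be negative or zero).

Answer: -8

Derivation:
Old median = 7
After inserting x = -1: new sorted = [-8, -5, -2, -1, 16, 24, 33]
New median = -1
Delta = -1 - 7 = -8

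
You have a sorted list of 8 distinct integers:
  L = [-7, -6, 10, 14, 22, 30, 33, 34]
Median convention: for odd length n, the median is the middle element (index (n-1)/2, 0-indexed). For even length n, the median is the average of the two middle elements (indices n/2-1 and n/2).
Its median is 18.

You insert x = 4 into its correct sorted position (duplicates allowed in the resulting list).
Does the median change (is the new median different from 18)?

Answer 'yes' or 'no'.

Answer: yes

Derivation:
Old median = 18
Insert x = 4
New median = 14
Changed? yes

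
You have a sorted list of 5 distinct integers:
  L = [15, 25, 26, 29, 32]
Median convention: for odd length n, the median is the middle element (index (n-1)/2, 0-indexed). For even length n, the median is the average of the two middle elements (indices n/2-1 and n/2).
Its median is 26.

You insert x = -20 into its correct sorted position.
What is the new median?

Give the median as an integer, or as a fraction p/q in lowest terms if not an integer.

Old list (sorted, length 5): [15, 25, 26, 29, 32]
Old median = 26
Insert x = -20
Old length odd (5). Middle was index 2 = 26.
New length even (6). New median = avg of two middle elements.
x = -20: 0 elements are < x, 5 elements are > x.
New sorted list: [-20, 15, 25, 26, 29, 32]
New median = 51/2

Answer: 51/2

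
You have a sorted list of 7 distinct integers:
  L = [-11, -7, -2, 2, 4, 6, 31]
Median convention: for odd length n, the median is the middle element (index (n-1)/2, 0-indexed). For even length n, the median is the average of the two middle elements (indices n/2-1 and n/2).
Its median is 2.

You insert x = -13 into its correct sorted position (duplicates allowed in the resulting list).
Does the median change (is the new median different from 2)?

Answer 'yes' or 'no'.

Answer: yes

Derivation:
Old median = 2
Insert x = -13
New median = 0
Changed? yes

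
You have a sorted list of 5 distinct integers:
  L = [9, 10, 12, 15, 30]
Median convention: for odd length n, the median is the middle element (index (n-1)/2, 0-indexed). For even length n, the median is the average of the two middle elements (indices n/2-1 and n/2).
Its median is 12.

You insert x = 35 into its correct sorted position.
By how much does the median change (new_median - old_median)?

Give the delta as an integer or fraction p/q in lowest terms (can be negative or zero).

Old median = 12
After inserting x = 35: new sorted = [9, 10, 12, 15, 30, 35]
New median = 27/2
Delta = 27/2 - 12 = 3/2

Answer: 3/2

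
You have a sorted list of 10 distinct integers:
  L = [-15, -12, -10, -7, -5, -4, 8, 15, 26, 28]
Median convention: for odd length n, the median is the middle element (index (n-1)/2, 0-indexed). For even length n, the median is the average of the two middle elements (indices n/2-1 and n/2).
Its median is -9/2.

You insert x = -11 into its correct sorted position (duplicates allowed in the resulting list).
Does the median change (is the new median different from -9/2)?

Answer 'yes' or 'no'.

Old median = -9/2
Insert x = -11
New median = -5
Changed? yes

Answer: yes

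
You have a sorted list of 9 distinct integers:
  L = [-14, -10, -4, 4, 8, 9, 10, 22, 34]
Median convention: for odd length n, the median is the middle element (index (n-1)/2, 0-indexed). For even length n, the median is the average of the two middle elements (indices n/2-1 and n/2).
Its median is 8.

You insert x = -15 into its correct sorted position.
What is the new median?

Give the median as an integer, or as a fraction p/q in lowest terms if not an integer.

Old list (sorted, length 9): [-14, -10, -4, 4, 8, 9, 10, 22, 34]
Old median = 8
Insert x = -15
Old length odd (9). Middle was index 4 = 8.
New length even (10). New median = avg of two middle elements.
x = -15: 0 elements are < x, 9 elements are > x.
New sorted list: [-15, -14, -10, -4, 4, 8, 9, 10, 22, 34]
New median = 6

Answer: 6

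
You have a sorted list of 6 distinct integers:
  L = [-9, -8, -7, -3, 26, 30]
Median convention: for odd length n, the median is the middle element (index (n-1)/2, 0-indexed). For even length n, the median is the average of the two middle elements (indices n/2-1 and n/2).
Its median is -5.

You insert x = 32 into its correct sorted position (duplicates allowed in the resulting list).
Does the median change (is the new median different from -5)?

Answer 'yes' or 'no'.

Old median = -5
Insert x = 32
New median = -3
Changed? yes

Answer: yes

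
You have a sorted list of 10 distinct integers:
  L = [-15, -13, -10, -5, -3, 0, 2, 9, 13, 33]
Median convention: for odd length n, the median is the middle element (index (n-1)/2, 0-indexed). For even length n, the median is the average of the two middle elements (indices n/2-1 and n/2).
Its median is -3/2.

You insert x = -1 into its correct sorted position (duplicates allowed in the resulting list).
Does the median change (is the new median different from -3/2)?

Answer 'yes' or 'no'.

Old median = -3/2
Insert x = -1
New median = -1
Changed? yes

Answer: yes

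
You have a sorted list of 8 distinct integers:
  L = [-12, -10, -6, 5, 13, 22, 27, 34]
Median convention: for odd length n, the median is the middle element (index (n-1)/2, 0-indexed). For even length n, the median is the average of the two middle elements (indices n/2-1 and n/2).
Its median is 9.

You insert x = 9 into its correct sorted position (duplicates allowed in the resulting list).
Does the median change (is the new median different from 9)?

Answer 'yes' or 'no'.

Answer: no

Derivation:
Old median = 9
Insert x = 9
New median = 9
Changed? no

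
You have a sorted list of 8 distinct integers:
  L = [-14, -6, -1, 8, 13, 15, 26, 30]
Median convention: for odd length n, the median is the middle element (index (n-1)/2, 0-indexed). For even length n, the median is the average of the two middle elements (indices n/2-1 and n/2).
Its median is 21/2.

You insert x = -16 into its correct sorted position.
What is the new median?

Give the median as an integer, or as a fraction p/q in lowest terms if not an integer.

Old list (sorted, length 8): [-14, -6, -1, 8, 13, 15, 26, 30]
Old median = 21/2
Insert x = -16
Old length even (8). Middle pair: indices 3,4 = 8,13.
New length odd (9). New median = single middle element.
x = -16: 0 elements are < x, 8 elements are > x.
New sorted list: [-16, -14, -6, -1, 8, 13, 15, 26, 30]
New median = 8

Answer: 8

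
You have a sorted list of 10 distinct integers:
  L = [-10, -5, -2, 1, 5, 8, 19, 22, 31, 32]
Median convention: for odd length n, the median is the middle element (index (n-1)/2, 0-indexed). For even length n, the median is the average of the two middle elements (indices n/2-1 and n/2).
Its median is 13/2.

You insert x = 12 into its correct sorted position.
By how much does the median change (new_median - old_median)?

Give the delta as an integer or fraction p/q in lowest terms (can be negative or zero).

Old median = 13/2
After inserting x = 12: new sorted = [-10, -5, -2, 1, 5, 8, 12, 19, 22, 31, 32]
New median = 8
Delta = 8 - 13/2 = 3/2

Answer: 3/2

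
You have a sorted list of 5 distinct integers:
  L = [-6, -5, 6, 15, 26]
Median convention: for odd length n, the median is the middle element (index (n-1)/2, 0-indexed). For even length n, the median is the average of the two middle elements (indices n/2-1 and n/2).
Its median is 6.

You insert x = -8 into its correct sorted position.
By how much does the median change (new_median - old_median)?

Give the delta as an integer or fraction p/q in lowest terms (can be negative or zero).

Old median = 6
After inserting x = -8: new sorted = [-8, -6, -5, 6, 15, 26]
New median = 1/2
Delta = 1/2 - 6 = -11/2

Answer: -11/2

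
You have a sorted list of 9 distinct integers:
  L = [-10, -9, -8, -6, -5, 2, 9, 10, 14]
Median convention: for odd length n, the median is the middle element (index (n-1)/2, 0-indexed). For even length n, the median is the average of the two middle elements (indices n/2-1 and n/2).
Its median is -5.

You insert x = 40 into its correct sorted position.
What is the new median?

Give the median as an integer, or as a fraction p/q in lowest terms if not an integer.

Answer: -3/2

Derivation:
Old list (sorted, length 9): [-10, -9, -8, -6, -5, 2, 9, 10, 14]
Old median = -5
Insert x = 40
Old length odd (9). Middle was index 4 = -5.
New length even (10). New median = avg of two middle elements.
x = 40: 9 elements are < x, 0 elements are > x.
New sorted list: [-10, -9, -8, -6, -5, 2, 9, 10, 14, 40]
New median = -3/2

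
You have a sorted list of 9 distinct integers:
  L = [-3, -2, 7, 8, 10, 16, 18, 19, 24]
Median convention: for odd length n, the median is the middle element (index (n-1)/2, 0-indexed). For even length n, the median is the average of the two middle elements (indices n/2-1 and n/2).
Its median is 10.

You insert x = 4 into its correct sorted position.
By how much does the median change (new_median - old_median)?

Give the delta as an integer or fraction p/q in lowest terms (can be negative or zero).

Answer: -1

Derivation:
Old median = 10
After inserting x = 4: new sorted = [-3, -2, 4, 7, 8, 10, 16, 18, 19, 24]
New median = 9
Delta = 9 - 10 = -1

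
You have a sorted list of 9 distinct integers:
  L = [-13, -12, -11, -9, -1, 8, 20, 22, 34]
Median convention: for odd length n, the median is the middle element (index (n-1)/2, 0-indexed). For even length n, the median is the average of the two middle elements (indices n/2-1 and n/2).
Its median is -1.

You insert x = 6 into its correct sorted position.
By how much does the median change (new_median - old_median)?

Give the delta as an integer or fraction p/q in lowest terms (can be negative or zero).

Old median = -1
After inserting x = 6: new sorted = [-13, -12, -11, -9, -1, 6, 8, 20, 22, 34]
New median = 5/2
Delta = 5/2 - -1 = 7/2

Answer: 7/2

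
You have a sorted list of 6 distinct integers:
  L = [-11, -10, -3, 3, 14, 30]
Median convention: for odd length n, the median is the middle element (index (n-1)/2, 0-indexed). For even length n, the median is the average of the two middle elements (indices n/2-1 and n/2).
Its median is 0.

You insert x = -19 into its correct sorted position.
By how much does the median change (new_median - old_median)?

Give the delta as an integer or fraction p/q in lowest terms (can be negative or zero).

Old median = 0
After inserting x = -19: new sorted = [-19, -11, -10, -3, 3, 14, 30]
New median = -3
Delta = -3 - 0 = -3

Answer: -3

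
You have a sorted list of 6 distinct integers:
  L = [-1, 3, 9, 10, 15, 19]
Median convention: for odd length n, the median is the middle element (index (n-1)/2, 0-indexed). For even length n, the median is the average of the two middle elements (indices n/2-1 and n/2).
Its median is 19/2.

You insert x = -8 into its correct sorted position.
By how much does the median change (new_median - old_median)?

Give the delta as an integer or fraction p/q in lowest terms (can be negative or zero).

Old median = 19/2
After inserting x = -8: new sorted = [-8, -1, 3, 9, 10, 15, 19]
New median = 9
Delta = 9 - 19/2 = -1/2

Answer: -1/2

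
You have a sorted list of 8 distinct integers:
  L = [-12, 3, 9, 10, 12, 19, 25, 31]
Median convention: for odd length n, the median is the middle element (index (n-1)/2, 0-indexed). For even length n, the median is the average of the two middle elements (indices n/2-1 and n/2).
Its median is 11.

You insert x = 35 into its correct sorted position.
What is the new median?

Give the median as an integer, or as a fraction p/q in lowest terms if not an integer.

Old list (sorted, length 8): [-12, 3, 9, 10, 12, 19, 25, 31]
Old median = 11
Insert x = 35
Old length even (8). Middle pair: indices 3,4 = 10,12.
New length odd (9). New median = single middle element.
x = 35: 8 elements are < x, 0 elements are > x.
New sorted list: [-12, 3, 9, 10, 12, 19, 25, 31, 35]
New median = 12

Answer: 12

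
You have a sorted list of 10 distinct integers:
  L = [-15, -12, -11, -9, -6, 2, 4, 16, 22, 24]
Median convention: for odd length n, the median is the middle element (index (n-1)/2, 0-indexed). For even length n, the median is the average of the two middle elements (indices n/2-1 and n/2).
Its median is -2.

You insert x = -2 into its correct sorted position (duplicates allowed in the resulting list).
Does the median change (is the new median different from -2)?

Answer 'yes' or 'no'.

Old median = -2
Insert x = -2
New median = -2
Changed? no

Answer: no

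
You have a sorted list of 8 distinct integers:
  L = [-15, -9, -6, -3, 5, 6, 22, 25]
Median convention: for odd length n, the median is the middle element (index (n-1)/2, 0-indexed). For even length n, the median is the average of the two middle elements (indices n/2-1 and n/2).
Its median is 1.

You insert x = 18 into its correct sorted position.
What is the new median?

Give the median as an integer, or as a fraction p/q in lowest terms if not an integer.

Answer: 5

Derivation:
Old list (sorted, length 8): [-15, -9, -6, -3, 5, 6, 22, 25]
Old median = 1
Insert x = 18
Old length even (8). Middle pair: indices 3,4 = -3,5.
New length odd (9). New median = single middle element.
x = 18: 6 elements are < x, 2 elements are > x.
New sorted list: [-15, -9, -6, -3, 5, 6, 18, 22, 25]
New median = 5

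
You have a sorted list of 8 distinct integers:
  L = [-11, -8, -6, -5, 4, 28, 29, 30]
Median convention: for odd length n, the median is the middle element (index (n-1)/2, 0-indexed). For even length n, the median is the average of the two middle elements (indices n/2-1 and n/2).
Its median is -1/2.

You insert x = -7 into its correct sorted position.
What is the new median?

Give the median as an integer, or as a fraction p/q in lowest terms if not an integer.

Answer: -5

Derivation:
Old list (sorted, length 8): [-11, -8, -6, -5, 4, 28, 29, 30]
Old median = -1/2
Insert x = -7
Old length even (8). Middle pair: indices 3,4 = -5,4.
New length odd (9). New median = single middle element.
x = -7: 2 elements are < x, 6 elements are > x.
New sorted list: [-11, -8, -7, -6, -5, 4, 28, 29, 30]
New median = -5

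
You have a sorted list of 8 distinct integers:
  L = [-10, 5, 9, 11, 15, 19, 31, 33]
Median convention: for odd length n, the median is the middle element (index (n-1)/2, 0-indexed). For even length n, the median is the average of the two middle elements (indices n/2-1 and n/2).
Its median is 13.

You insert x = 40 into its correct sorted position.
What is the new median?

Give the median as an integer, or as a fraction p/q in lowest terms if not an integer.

Answer: 15

Derivation:
Old list (sorted, length 8): [-10, 5, 9, 11, 15, 19, 31, 33]
Old median = 13
Insert x = 40
Old length even (8). Middle pair: indices 3,4 = 11,15.
New length odd (9). New median = single middle element.
x = 40: 8 elements are < x, 0 elements are > x.
New sorted list: [-10, 5, 9, 11, 15, 19, 31, 33, 40]
New median = 15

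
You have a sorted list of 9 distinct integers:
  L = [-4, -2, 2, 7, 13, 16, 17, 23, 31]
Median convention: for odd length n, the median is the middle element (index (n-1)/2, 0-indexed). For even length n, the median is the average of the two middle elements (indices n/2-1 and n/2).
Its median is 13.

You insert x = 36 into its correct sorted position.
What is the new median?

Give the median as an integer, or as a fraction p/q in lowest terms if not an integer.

Old list (sorted, length 9): [-4, -2, 2, 7, 13, 16, 17, 23, 31]
Old median = 13
Insert x = 36
Old length odd (9). Middle was index 4 = 13.
New length even (10). New median = avg of two middle elements.
x = 36: 9 elements are < x, 0 elements are > x.
New sorted list: [-4, -2, 2, 7, 13, 16, 17, 23, 31, 36]
New median = 29/2

Answer: 29/2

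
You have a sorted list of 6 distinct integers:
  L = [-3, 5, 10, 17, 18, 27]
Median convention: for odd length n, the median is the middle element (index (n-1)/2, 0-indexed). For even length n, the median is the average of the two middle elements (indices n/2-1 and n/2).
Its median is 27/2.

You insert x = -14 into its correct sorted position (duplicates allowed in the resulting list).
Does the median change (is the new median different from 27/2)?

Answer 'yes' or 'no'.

Answer: yes

Derivation:
Old median = 27/2
Insert x = -14
New median = 10
Changed? yes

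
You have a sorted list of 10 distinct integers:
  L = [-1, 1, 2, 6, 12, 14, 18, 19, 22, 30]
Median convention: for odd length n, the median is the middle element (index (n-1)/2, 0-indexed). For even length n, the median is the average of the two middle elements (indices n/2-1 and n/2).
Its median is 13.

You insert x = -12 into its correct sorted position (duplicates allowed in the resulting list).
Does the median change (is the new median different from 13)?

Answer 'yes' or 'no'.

Answer: yes

Derivation:
Old median = 13
Insert x = -12
New median = 12
Changed? yes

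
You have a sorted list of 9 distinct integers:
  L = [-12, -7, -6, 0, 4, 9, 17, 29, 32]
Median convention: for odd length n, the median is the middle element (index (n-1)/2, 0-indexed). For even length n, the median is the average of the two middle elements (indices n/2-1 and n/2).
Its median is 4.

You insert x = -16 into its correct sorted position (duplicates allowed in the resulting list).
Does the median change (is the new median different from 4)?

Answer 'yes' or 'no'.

Answer: yes

Derivation:
Old median = 4
Insert x = -16
New median = 2
Changed? yes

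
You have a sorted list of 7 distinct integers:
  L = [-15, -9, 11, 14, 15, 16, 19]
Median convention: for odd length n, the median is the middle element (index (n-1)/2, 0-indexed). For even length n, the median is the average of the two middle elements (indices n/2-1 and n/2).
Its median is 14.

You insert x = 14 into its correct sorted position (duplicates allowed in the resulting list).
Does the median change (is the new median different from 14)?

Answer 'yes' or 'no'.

Old median = 14
Insert x = 14
New median = 14
Changed? no

Answer: no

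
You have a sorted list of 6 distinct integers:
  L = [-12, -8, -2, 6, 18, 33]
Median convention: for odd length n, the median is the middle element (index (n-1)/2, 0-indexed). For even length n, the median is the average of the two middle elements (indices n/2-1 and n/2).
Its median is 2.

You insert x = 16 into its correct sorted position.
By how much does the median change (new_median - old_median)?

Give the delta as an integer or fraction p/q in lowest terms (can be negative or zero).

Old median = 2
After inserting x = 16: new sorted = [-12, -8, -2, 6, 16, 18, 33]
New median = 6
Delta = 6 - 2 = 4

Answer: 4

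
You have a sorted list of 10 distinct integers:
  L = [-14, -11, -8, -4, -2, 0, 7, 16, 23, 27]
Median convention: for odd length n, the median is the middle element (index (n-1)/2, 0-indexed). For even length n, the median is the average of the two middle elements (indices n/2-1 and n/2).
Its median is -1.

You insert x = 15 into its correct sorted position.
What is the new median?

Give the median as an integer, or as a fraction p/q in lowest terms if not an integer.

Old list (sorted, length 10): [-14, -11, -8, -4, -2, 0, 7, 16, 23, 27]
Old median = -1
Insert x = 15
Old length even (10). Middle pair: indices 4,5 = -2,0.
New length odd (11). New median = single middle element.
x = 15: 7 elements are < x, 3 elements are > x.
New sorted list: [-14, -11, -8, -4, -2, 0, 7, 15, 16, 23, 27]
New median = 0

Answer: 0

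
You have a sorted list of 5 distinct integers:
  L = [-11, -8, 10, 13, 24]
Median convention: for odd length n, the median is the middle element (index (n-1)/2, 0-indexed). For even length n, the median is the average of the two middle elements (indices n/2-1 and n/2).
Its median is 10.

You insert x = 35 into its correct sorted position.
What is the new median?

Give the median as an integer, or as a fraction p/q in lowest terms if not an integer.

Answer: 23/2

Derivation:
Old list (sorted, length 5): [-11, -8, 10, 13, 24]
Old median = 10
Insert x = 35
Old length odd (5). Middle was index 2 = 10.
New length even (6). New median = avg of two middle elements.
x = 35: 5 elements are < x, 0 elements are > x.
New sorted list: [-11, -8, 10, 13, 24, 35]
New median = 23/2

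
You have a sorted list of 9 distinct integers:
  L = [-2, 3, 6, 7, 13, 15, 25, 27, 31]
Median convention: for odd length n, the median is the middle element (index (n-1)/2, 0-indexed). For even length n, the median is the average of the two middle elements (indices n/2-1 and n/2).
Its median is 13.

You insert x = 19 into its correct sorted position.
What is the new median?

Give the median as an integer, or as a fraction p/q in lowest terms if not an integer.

Old list (sorted, length 9): [-2, 3, 6, 7, 13, 15, 25, 27, 31]
Old median = 13
Insert x = 19
Old length odd (9). Middle was index 4 = 13.
New length even (10). New median = avg of two middle elements.
x = 19: 6 elements are < x, 3 elements are > x.
New sorted list: [-2, 3, 6, 7, 13, 15, 19, 25, 27, 31]
New median = 14

Answer: 14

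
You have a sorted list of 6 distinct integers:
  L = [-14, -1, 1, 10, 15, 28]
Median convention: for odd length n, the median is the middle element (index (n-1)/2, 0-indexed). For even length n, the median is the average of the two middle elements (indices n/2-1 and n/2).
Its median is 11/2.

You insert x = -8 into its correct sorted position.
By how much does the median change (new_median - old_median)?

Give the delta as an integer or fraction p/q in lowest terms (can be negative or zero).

Old median = 11/2
After inserting x = -8: new sorted = [-14, -8, -1, 1, 10, 15, 28]
New median = 1
Delta = 1 - 11/2 = -9/2

Answer: -9/2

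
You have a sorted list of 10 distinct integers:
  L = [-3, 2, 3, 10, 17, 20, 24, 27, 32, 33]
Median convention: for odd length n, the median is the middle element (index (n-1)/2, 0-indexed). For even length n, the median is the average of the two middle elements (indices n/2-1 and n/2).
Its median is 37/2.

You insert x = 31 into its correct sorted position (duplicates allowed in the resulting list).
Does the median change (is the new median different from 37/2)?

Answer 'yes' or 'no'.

Old median = 37/2
Insert x = 31
New median = 20
Changed? yes

Answer: yes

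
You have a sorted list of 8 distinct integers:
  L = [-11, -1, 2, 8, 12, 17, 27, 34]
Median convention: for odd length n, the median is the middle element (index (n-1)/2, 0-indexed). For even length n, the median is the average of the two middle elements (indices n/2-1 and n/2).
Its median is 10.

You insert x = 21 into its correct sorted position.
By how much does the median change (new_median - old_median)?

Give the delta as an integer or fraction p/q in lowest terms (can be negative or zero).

Answer: 2

Derivation:
Old median = 10
After inserting x = 21: new sorted = [-11, -1, 2, 8, 12, 17, 21, 27, 34]
New median = 12
Delta = 12 - 10 = 2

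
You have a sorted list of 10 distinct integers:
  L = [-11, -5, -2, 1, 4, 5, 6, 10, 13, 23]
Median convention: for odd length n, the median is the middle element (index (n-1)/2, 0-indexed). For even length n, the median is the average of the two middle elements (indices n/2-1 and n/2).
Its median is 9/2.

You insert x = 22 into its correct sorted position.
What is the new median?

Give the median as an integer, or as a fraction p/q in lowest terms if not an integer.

Answer: 5

Derivation:
Old list (sorted, length 10): [-11, -5, -2, 1, 4, 5, 6, 10, 13, 23]
Old median = 9/2
Insert x = 22
Old length even (10). Middle pair: indices 4,5 = 4,5.
New length odd (11). New median = single middle element.
x = 22: 9 elements are < x, 1 elements are > x.
New sorted list: [-11, -5, -2, 1, 4, 5, 6, 10, 13, 22, 23]
New median = 5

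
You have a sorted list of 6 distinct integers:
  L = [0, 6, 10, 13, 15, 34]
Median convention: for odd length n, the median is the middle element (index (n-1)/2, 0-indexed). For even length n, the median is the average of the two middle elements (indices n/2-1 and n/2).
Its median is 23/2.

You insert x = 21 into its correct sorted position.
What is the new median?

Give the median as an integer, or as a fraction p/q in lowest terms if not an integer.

Answer: 13

Derivation:
Old list (sorted, length 6): [0, 6, 10, 13, 15, 34]
Old median = 23/2
Insert x = 21
Old length even (6). Middle pair: indices 2,3 = 10,13.
New length odd (7). New median = single middle element.
x = 21: 5 elements are < x, 1 elements are > x.
New sorted list: [0, 6, 10, 13, 15, 21, 34]
New median = 13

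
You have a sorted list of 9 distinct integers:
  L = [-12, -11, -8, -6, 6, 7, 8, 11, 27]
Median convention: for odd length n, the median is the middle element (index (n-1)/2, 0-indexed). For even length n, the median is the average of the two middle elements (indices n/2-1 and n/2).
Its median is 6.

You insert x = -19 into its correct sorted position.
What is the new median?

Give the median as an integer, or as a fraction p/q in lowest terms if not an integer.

Old list (sorted, length 9): [-12, -11, -8, -6, 6, 7, 8, 11, 27]
Old median = 6
Insert x = -19
Old length odd (9). Middle was index 4 = 6.
New length even (10). New median = avg of two middle elements.
x = -19: 0 elements are < x, 9 elements are > x.
New sorted list: [-19, -12, -11, -8, -6, 6, 7, 8, 11, 27]
New median = 0

Answer: 0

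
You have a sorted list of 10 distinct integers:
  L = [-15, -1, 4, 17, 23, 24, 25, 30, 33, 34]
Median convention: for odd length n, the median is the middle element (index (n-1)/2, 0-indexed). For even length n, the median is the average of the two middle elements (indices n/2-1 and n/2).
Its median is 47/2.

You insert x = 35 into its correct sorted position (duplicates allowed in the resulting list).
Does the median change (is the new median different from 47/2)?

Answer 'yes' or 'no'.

Old median = 47/2
Insert x = 35
New median = 24
Changed? yes

Answer: yes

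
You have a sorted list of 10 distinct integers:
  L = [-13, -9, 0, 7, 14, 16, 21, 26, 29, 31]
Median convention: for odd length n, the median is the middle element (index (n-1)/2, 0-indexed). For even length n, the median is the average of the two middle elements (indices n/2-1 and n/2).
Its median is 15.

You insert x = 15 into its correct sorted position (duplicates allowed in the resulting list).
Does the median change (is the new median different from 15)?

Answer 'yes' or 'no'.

Answer: no

Derivation:
Old median = 15
Insert x = 15
New median = 15
Changed? no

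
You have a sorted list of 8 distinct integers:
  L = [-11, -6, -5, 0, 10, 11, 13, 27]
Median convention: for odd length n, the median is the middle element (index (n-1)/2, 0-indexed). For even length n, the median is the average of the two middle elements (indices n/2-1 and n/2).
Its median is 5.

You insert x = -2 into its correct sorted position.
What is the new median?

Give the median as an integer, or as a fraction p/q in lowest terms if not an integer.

Old list (sorted, length 8): [-11, -6, -5, 0, 10, 11, 13, 27]
Old median = 5
Insert x = -2
Old length even (8). Middle pair: indices 3,4 = 0,10.
New length odd (9). New median = single middle element.
x = -2: 3 elements are < x, 5 elements are > x.
New sorted list: [-11, -6, -5, -2, 0, 10, 11, 13, 27]
New median = 0

Answer: 0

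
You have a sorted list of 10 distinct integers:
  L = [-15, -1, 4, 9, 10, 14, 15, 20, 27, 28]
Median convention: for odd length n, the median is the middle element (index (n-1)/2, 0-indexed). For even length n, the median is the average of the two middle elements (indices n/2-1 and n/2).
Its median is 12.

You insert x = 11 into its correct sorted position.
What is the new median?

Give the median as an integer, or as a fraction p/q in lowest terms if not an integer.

Old list (sorted, length 10): [-15, -1, 4, 9, 10, 14, 15, 20, 27, 28]
Old median = 12
Insert x = 11
Old length even (10). Middle pair: indices 4,5 = 10,14.
New length odd (11). New median = single middle element.
x = 11: 5 elements are < x, 5 elements are > x.
New sorted list: [-15, -1, 4, 9, 10, 11, 14, 15, 20, 27, 28]
New median = 11

Answer: 11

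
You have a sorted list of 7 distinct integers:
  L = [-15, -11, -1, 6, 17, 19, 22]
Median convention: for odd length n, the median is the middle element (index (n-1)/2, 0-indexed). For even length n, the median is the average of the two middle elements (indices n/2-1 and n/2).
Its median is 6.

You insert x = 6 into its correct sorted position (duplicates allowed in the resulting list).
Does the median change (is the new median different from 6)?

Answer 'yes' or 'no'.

Answer: no

Derivation:
Old median = 6
Insert x = 6
New median = 6
Changed? no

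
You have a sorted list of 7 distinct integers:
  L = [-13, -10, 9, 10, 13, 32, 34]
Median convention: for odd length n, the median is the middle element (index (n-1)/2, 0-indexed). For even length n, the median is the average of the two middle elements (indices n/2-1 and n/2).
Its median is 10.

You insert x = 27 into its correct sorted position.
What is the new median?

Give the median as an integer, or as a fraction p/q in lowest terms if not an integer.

Old list (sorted, length 7): [-13, -10, 9, 10, 13, 32, 34]
Old median = 10
Insert x = 27
Old length odd (7). Middle was index 3 = 10.
New length even (8). New median = avg of two middle elements.
x = 27: 5 elements are < x, 2 elements are > x.
New sorted list: [-13, -10, 9, 10, 13, 27, 32, 34]
New median = 23/2

Answer: 23/2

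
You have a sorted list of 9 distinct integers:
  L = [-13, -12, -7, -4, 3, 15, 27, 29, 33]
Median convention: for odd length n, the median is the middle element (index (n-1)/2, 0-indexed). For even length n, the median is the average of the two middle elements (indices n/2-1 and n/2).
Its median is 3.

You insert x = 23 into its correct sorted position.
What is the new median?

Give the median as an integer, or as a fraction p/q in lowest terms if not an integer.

Old list (sorted, length 9): [-13, -12, -7, -4, 3, 15, 27, 29, 33]
Old median = 3
Insert x = 23
Old length odd (9). Middle was index 4 = 3.
New length even (10). New median = avg of two middle elements.
x = 23: 6 elements are < x, 3 elements are > x.
New sorted list: [-13, -12, -7, -4, 3, 15, 23, 27, 29, 33]
New median = 9

Answer: 9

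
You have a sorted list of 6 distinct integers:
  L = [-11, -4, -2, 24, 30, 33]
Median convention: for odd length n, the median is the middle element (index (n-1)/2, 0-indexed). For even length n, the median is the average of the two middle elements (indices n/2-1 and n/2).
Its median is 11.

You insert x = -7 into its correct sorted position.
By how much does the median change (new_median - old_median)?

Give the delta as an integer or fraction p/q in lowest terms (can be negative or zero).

Old median = 11
After inserting x = -7: new sorted = [-11, -7, -4, -2, 24, 30, 33]
New median = -2
Delta = -2 - 11 = -13

Answer: -13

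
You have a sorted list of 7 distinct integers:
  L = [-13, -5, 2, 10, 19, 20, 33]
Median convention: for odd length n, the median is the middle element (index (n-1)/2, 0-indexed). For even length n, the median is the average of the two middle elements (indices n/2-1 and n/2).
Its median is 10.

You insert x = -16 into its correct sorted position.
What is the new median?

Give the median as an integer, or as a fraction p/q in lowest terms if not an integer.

Old list (sorted, length 7): [-13, -5, 2, 10, 19, 20, 33]
Old median = 10
Insert x = -16
Old length odd (7). Middle was index 3 = 10.
New length even (8). New median = avg of two middle elements.
x = -16: 0 elements are < x, 7 elements are > x.
New sorted list: [-16, -13, -5, 2, 10, 19, 20, 33]
New median = 6

Answer: 6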